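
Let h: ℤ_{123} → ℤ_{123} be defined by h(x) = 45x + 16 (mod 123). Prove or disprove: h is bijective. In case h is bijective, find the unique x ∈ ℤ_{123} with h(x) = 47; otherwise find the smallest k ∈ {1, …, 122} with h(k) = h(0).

41

We have gcd(45, 123) = 3 > 1. Taking s = 0 and t = 41: h(0) = 16 and h(41) = 45·41 + 16 = 1861 ≡ 16 (mod 123).
So h(0) = h(41) while 0 ≠ 41, hence h is not injective, hence not bijective.
Since h is not bijective, we find the least positive k with h(k) = h(0): this means 45k ≡ 0 (mod 123), i.e. 123 ∣ 45k. Since gcd(45, 123) = 3, dividing through by 3 this holds exactly when 41 ∣ 15k, and as gcd(15, 41) = 1, exactly when 41 ∣ k.
The smallest positive such k is 41.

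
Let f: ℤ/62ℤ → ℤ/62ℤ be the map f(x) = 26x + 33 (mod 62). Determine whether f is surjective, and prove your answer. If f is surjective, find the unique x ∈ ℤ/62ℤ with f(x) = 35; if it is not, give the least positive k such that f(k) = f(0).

By definition, f is surjective if every y in the codomain equals f(x) for some x in the domain.
Since gcd(26, 62) = 2, we have 26x ≡ 0 (mod 2) for all x, so f(x) ≡ 1 (mod 2).
But 0 ≢ 1 (mod 2), so 0 ∈ ℤ/62ℤ has no preimage. Therefore f is not surjective.
Since f is not surjective, we find the least positive k with f(k) = f(0): this means 26k ≡ 0 (mod 62), i.e. 62 ∣ 26k. Since gcd(26, 62) = 2, dividing through by 2 this holds exactly when 31 ∣ 13k, and as gcd(13, 31) = 1, exactly when 31 ∣ k.
The smallest positive such k is 31.

31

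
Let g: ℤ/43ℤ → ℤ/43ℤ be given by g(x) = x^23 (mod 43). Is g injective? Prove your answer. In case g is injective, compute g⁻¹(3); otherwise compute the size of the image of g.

Since 43 is prime, the nonzero elements of ℤ/43ℤ form a cyclic group of order 42.
As gcd(23, 42) = 1, raising to the 23rd power is a bijection on this group: if a^23 ≡ b^23 then (ab^{−1})^23 = 1, and the only element of order dividing gcd(23, 42) = 1 is 1, so a = b.
With g(0) = 0 this makes g injective on all of ℤ/43ℤ, hence bijective (finite equal-size domain and codomain). In particular g is injective.
Since g is injective, we find the preimage of 3. The inverse of x ↦ x^23 on (ℤ/43ℤ)^× is x ↦ x^11, because 23·11 = 253 = 6·42 + 1 ≡ 1 (mod 42) and x^{42} = 1 for x ≠ 0 (Fermat). So g⁻¹(3) = 3^11 mod 43.
Repeated squaring mod 43: 3^1 ≡ 3, 3^2 ≡ 3² = 9, 3^4 ≡ 9² = 81 ≡ 38, 3^8 ≡ 38² = 1444 ≡ 25. Since 11 = 8 + 2 + 1, 3^11 ≡ 25·9·3: 25·9 = 225 ≡ 10, then 10·3 = 30. So 3^11 ≡ 30 (mod 43).
Hence g⁻¹(3) = 30.

30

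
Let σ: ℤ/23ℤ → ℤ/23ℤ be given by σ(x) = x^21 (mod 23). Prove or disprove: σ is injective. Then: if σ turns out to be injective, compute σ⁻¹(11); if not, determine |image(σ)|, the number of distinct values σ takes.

21

Since 23 is prime, the nonzero elements of ℤ/23ℤ form a cyclic group of order 22.
As gcd(21, 22) = 1, raising to the 21st power is a bijection on this group: if s^21 ≡ t^21 then (st^{−1})^21 = 1, and the only element of order dividing gcd(21, 22) = 1 is 1, so s = t.
With σ(0) = 0 this makes σ injective on all of ℤ/23ℤ, hence bijective (finite equal-size domain and codomain). In particular σ is injective.
Since σ is injective, we find the preimage of 11. The inverse of x ↦ x^21 on (ℤ/23ℤ)^× is x ↦ x^21, because 21·21 = 441 = 20·22 + 1 ≡ 1 (mod 22) and x^{22} = 1 for x ≠ 0 (Fermat). So σ⁻¹(11) = 11^21 mod 23.
Repeated squaring mod 23: 11^1 ≡ 11, 11^2 ≡ 11² = 121 ≡ 6, 11^4 ≡ 6² = 36 ≡ 13, 11^8 ≡ 13² = 169 ≡ 8, 11^16 ≡ 8² = 64 ≡ 18. Since 21 = 16 + 4 + 1, 11^21 ≡ 18·13·11: 18·13 = 234 ≡ 4, then 4·11 = 44 ≡ 21. So 11^21 ≡ 21 (mod 23).
Hence σ⁻¹(11) = 21.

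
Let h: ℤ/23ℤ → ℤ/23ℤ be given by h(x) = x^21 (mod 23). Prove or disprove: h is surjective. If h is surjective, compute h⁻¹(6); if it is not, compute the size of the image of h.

Since 23 is prime, the nonzero elements of ℤ/23ℤ form a cyclic group of order 22.
As gcd(21, 22) = 1, raising to the 21st power is a bijection on this group: if u^21 ≡ v^21 then (uv^{−1})^21 = 1, and the only element of order dividing gcd(21, 22) = 1 is 1, so u = v.
With h(0) = 0 this makes h injective on all of ℤ/23ℤ, hence bijective (finite equal-size domain and codomain). In particular h is surjective.
Since h is surjective, we find the preimage of 6. The inverse of x ↦ x^21 on (ℤ/23ℤ)^× is x ↦ x^21, because 21·21 = 441 = 20·22 + 1 ≡ 1 (mod 22) and x^{22} = 1 for x ≠ 0 (Fermat). So h⁻¹(6) = 6^21 mod 23.
Repeated squaring mod 23: 6^1 ≡ 6, 6^2 ≡ 6² = 36 ≡ 13, 6^4 ≡ 13² = 169 ≡ 8, 6^8 ≡ 8² = 64 ≡ 18, 6^16 ≡ 18² = 324 ≡ 2. Since 21 = 16 + 4 + 1, 6^21 ≡ 2·8·6: 2·8 = 16, then 16·6 = 96 ≡ 4. So 6^21 ≡ 4 (mod 23).
Hence h⁻¹(6) = 4.

4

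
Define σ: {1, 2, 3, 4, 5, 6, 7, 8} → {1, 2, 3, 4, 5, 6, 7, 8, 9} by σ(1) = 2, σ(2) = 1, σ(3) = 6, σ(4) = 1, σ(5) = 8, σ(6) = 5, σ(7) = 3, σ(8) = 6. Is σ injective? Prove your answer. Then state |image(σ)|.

σ(2) = 1 = σ(4) with 2 ≠ 4, so σ is not injective.
The image of σ is {1, 2, 3, 5, 6, 8}, which has 6 elements.

6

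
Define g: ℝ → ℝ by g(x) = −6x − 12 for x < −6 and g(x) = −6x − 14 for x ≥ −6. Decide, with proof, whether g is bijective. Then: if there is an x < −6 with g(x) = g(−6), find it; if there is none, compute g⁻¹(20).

-17/3

Both pieces are strictly decreasing (slopes −6 and −6), so each is injective on its own interval.
The left piece maps (−∞, −6) onto (24, ∞); the right piece maps [−6, ∞) onto (−∞, 22].
The images leave a gap (24 has no preimage), so g is not surjective, hence not bijective.
Because the two images are disjoint, no x < −6 has g(x) = g(−6), so we compute g⁻¹(20): 20 lies in (−∞, 22], so solve −6x − 14 = 20: x = (20 + 14)/(−6) = −17/3.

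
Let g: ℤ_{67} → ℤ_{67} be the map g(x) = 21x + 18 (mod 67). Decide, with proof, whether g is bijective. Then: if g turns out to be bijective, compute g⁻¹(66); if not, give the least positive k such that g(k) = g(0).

31

Suppose g(x_1) = g(x_2) in ℤ_{67}. Then 21x_1 + 18 ≡ 21x_2 + 18 (mod 67), therefore 21(x_1 − x_2) ≡ 0 (mod 67).
Since gcd(21, 67) = 1, 21 is invertible modulo 67, thus x_1 − x_2 ≡ 0 (mod 67), i.e. x_1 = x_2.
We now compute 21⁻¹ mod 67 explicitly. Euclid's algorithm: 67 = 3·21 + 4, 21 = 5·4 + 1; back-substituting gives 1 = 16·21 − 5·67, so 21⁻¹ ≡ 16 (mod 67).
Then y ↦ 16(y − 18) is a two-sided inverse to g, so every y ∈ ℤ_{67} has a preimage.
Hence g is bijective.
Since g is bijective, we find g⁻¹(66): we need 21x ≡ 66 − 18 ≡ 48 (mod 67). Using 21⁻¹ = 16: x ≡ 16·48 = 768 = 11·67 + 31, so x = 31.
Check: g(31) = 21·31 + 18 = 669 = 9·67 + 66 ≡ 66 (mod 67).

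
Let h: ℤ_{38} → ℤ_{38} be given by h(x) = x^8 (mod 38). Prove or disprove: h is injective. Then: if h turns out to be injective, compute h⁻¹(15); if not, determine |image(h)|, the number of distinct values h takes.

h(18): Repeated squaring mod 38: 18^1 ≡ 18, 18^2 ≡ 18² = 324 ≡ 20, 18^4 ≡ 20² = 400 ≡ 20, 18^8 ≡ 20² = 400 ≡ 20. So 18^8 ≡ 20 (mod 38).
h(20): Repeated squaring mod 38: 20^1 ≡ 20, 20^2 ≡ 20² = 400 ≡ 20, 20^4 ≡ 20² = 400 ≡ 20, 20^8 ≡ 20² = 400 ≡ 20. So 20^8 ≡ 20 (mod 38).
So h(18) = h(20) = 20 while 18 ≠ 20, so h is not injective.
Since h is not injective, we determine |image(h)|. Computing x^8 mod 38 for each x (by repeated squaring, reducing mod 38 at every step), the values h(0), h(1), …, h(37) are: 0, 1, 28, 25, 24, 23, 16, 11, 26, 17, 36, 7, 30, 35, 4, 5, 6, 9, 20, 19, 20, 9, 6, 5, 4, 35, 30, 7, 36, 17, 26, 11, 16, 23, 24, 25, 28, 1.
The distinct values are {0, 1, 4, 5, 6, 7, 9, 11, 16, 17, 19, 20, 23, 24, 25, 26, 28, 30, 35, 36}; there are 20 of them.

20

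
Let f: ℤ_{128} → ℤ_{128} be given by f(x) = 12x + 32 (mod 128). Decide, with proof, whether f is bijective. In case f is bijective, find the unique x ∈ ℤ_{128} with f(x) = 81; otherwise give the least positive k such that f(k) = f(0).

By definition, f is injective when f(x_1) = f(x_2) forces x_1 = x_2.
We have gcd(12, 128) = 4 > 1. Taking x_1 = 0 and x_2 = 32: f(0) = 32 and f(32) = 12·32 + 32 = 416 ≡ 32 (mod 128).
So f(0) = f(32) while 0 ≠ 32, so f is not injective, hence not bijective.
Since f is not bijective, we find the least positive k with f(k) = f(0): this means 12k ≡ 0 (mod 128), i.e. 128 ∣ 12k. Since gcd(12, 128) = 4, dividing through by 4 this holds exactly when 32 ∣ 3k, and as gcd(3, 32) = 1, exactly when 32 ∣ k.
The smallest positive such k is 32.

32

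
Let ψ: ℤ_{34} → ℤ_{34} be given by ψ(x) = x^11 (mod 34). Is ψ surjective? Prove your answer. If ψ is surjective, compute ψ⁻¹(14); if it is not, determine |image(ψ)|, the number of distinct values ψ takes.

Computing x^11 mod 34 for each x (by repeated squaring, reducing mod 34 at every step), the values ψ(0), ψ(1), …, ψ(33) are: 0, 1, 8, 7, 30, 11, 22, 31, 2, 15, 20, 29, 6, 21, 10, 9, 16, 17, 18, 25, 24, 13, 28, 5, 14, 19, 32, 3, 12, 23, 4, 27, 26, 33.
Every element of ℤ_{34} appears exactly once in this list, so ψ is a bijection, and in particular surjective.
Since ψ is surjective, we read off the preimage of 14 from the same table: ψ(24) = 14, so ψ⁻¹(14) = 24.

24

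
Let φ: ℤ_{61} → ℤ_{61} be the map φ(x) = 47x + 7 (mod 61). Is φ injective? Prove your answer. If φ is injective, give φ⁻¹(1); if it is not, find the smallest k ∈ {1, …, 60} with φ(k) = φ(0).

44

Recall that φ is injective if φ(s) = φ(t) implies s = t.
Suppose φ(s) = φ(t) in ℤ_{61}. Then 47s + 7 ≡ 47t + 7 (mod 61), therefore 47(s − t) ≡ 0 (mod 61).
Since gcd(47, 61) = 1, 47 is invertible modulo 61, so s − t ≡ 0 (mod 61), i.e. s = t.
Hence φ is injective.
We now compute 47⁻¹ mod 61 explicitly. Euclid's algorithm: 61 = 1·47 + 14, 47 = 3·14 + 5, 14 = 2·5 + 4, 5 = 1·4 + 1; back-substituting gives 1 = 13·47 − 10·61, so 47⁻¹ ≡ 13 (mod 61).
Since φ is injective, we find φ⁻¹(1): we need 47x ≡ 1 − 7 ≡ 55 (mod 61). Using 47⁻¹ = 13: x ≡ 13·55 = 715 = 11·61 + 44, so x = 44.
Check: φ(44) = 47·44 + 7 = 2075 = 34·61 + 1 ≡ 1 (mod 61).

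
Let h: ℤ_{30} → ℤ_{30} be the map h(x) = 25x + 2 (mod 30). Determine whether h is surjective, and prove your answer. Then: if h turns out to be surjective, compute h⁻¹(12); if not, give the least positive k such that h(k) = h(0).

6

Recall that surjectivity means every element of the codomain has a preimage under h.
Since gcd(25, 30) = 5, we have 25x ≡ 0 (mod 5) for all x, so h(x) ≡ 2 (mod 5).
But 0 ≢ 2 (mod 5), so 0 ∈ ℤ_{30} has no preimage. Hence h is not surjective.
Since h is not surjective, we find the least positive k with h(k) = h(0): this means 25k ≡ 0 (mod 30), i.e. 30 ∣ 25k. Since gcd(25, 30) = 5, dividing through by 5 this holds exactly when 6 ∣ 5k, and as gcd(5, 6) = 1, exactly when 6 ∣ k.
The smallest positive such k is 6.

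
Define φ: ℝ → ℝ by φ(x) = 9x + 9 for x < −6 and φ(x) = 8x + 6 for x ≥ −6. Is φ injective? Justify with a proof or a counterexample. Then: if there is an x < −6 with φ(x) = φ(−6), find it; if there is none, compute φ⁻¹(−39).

-45/8

Both pieces are strictly increasing (slopes 9 and 8), so each is injective on its own interval.
The left piece maps (−∞, −6) onto (−∞, −45); the right piece maps [−6, ∞) onto [−42, ∞).
These images are disjoint, so no value is attained by both pieces. Hence φ is injective.
Because the two images are disjoint, no x < −6 has φ(x) = φ(−6), so we compute φ⁻¹(−39): −39 lies in [−42, ∞), so solve 8x + 6 = −39: x = (−39 − 6)/8 = −45/8.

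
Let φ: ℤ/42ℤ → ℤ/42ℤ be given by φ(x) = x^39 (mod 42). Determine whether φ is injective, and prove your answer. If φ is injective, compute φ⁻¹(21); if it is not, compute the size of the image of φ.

18

φ(2): Repeated squaring mod 42: 2^1 ≡ 2, 2^2 ≡ 2² = 4, 2^4 ≡ 4² = 16, 2^8 ≡ 16² = 256 ≡ 4, 2^16 ≡ 4² = 16, 2^32 ≡ 16² = 256 ≡ 4. Since 39 = 32 + 4 + 2 + 1, 2^39 ≡ 4·16·4·2: 4·16 = 64 ≡ 22, then 22·4 = 88 ≡ 4, then 4·2 = 8. So 2^39 ≡ 8 (mod 42).
φ(8): Repeated squaring mod 42: 8^1 ≡ 8, 8^2 ≡ 8² = 64 ≡ 22, 8^4 ≡ 22² = 484 ≡ 22, 8^8 ≡ 22² = 484 ≡ 22, 8^16 ≡ 22² = 484 ≡ 22, 8^32 ≡ 22² = 484 ≡ 22. Since 39 = 32 + 4 + 2 + 1, 8^39 ≡ 22·22·22·8: 22·22 = 484 ≡ 22, then 22·22 = 484 ≡ 22, then 22·8 = 176 ≡ 8. So 8^39 ≡ 8 (mod 42).
So φ(2) = φ(8) = 8 while 2 ≠ 8, hence φ is not injective.
Since φ is not injective, we determine |image(φ)|. Computing x^39 mod 42 for each x (by repeated squaring, reducing mod 42 at every step), the values φ(0), φ(1), …, φ(41) are: 0, 1, 8, 27, 22, 41, 6, 7, 8, 15, 34, 29, 6, 13, 14, 15, 22, 41, 36, 13, 20, 21, 22, 29, 6, 1, 20, 27, 28, 29, 36, 13, 8, 27, 34, 35, 36, 1, 20, 15, 34, 41.
The distinct values are {0, 1, 6, 7, 8, 13, 14, 15, 20, 21, 22, 27, 28, 29, 34, 35, 36, 41}; there are 18 of them.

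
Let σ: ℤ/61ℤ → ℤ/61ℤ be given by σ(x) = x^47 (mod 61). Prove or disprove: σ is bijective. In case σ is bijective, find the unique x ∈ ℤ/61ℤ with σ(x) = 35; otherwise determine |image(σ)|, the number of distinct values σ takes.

18

Since 61 is prime, the nonzero elements of ℤ/61ℤ form a cyclic group of order 60.
As gcd(47, 60) = 1, raising to the 47th power is a bijection on this group: if u^47 ≡ v^47 then (uv^{−1})^47 = 1, and the only element of order dividing gcd(47, 60) = 1 is 1, so u = v.
With σ(0) = 0 this makes σ injective on all of ℤ/61ℤ, hence bijective (finite equal-size domain and codomain). In particular σ is bijective.
Since σ is bijective, we find the preimage of 35. The inverse of x ↦ x^47 on (ℤ/61ℤ)^× is x ↦ x^23, because 47·23 = 1081 = 18·60 + 1 ≡ 1 (mod 60) and x^{60} = 1 for x ≠ 0 (Fermat). So σ⁻¹(35) = 35^23 mod 61.
Repeated squaring mod 61: 35^1 ≡ 35, 35^2 ≡ 35² = 1225 ≡ 5, 35^4 ≡ 5² = 25, 35^8 ≡ 25² = 625 ≡ 15, 35^16 ≡ 15² = 225 ≡ 42. Since 23 = 16 + 4 + 2 + 1, 35^23 ≡ 42·25·5·35: 42·25 = 1050 ≡ 13, then 13·5 = 65 ≡ 4, then 4·35 = 140 ≡ 18. So 35^23 ≡ 18 (mod 61).
Hence σ⁻¹(35) = 18.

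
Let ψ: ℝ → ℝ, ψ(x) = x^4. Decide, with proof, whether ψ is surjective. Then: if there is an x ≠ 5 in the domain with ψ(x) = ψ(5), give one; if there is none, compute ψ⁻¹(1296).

Since 4 is even, x^4 ≥ 0 for all x ∈ ℝ, so −1 ∈ ℝ has no preimage. Therefore ψ is not surjective.
For the follow-up, such an x exists: taking x = −5 ∈ ℝ gives ψ(−5) = 625 = ψ(5) with −5 ≠ 5.

-5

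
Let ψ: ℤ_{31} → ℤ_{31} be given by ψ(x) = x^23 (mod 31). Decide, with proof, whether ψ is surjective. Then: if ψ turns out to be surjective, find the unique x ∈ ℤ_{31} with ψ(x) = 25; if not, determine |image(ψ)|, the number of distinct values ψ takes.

5

Since 31 is prime, the nonzero elements of ℤ_{31} form a cyclic group of order 30.
As gcd(23, 30) = 1, raising to the 23rd power is a bijection on this group: if a^23 ≡ b^23 then (ab^{−1})^23 = 1, and the only element of order dividing gcd(23, 30) = 1 is 1, so a = b.
With ψ(0) = 0 this makes ψ injective on all of ℤ_{31}, hence bijective (finite equal-size domain and codomain). In particular ψ is surjective.
Since ψ is surjective, we find the preimage of 25. The inverse of x ↦ x^23 on (ℤ_{31})^× is x ↦ x^17, because 23·17 = 391 = 13·30 + 1 ≡ 1 (mod 30) and x^{30} = 1 for x ≠ 0 (Fermat). So ψ⁻¹(25) = 25^17 mod 31.
Repeated squaring mod 31: 25^1 ≡ 25, 25^2 ≡ 25² = 625 ≡ 5, 25^4 ≡ 5² = 25, 25^8 ≡ 25² = 625 ≡ 5, 25^16 ≡ 5² = 25. Since 17 = 16 + 1, 25^17 ≡ 25·25: 25·25 = 625 ≡ 5. So 25^17 ≡ 5 (mod 31).
Hence ψ⁻¹(25) = 5.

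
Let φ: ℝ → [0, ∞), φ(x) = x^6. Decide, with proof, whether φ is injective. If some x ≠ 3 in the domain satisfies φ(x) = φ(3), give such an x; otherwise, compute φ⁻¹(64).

-3

φ(3) = 729 = (−3)^6 = φ(−3) (since 6 is even), with 3 ≠ −3. So φ is not injective.
For the follow-up, such an x exists: taking x = −3 ∈ ℝ gives φ(−3) = 729 = φ(3) with −3 ≠ 3.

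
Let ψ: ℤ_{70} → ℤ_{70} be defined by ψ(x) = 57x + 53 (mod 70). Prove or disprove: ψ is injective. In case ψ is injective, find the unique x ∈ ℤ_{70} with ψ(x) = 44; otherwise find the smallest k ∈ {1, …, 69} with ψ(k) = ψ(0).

33

If ψ(s) = ψ(t), then 57s ≡ 57t (mod 70). Because gcd(57, 70) = 1, we may cancel 57 to get s ≡ t (mod 70).
Hence ψ is injective.
We now compute 57⁻¹ mod 70 explicitly. Euclid's algorithm: 70 = 1·57 + 13, 57 = 4·13 + 5, 13 = 2·5 + 3, 5 = 1·3 + 2, 3 = 1·2 + 1; back-substituting gives 1 = 43·57 − 35·70, so 57⁻¹ ≡ 43 (mod 70).
Since ψ is injective, we find ψ⁻¹(44): we need 57x ≡ 44 − 53 ≡ 61 (mod 70). Using 57⁻¹ = 43: x ≡ 43·61 = 2623 = 37·70 + 33, so x = 33.
Check: ψ(33) = 57·33 + 53 = 1934 = 27·70 + 44 ≡ 44 (mod 70).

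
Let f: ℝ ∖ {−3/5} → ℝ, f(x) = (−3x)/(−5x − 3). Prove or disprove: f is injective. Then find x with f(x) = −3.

Suppose f(s) = f(t). Cross-multiplying: (−3s)(−5t − 3) = (−3t)(−5s − 3).
Expanding both sides and cancelling the symmetric terms leaves 9·(s − t) = 0. Since 9 ≠ 0, s = t. Hence f is injective.
Solving f(x) = −3: cross-multiplying gives −3x = −3(−5x − 3), which rearranges to −18x = 9, so x = −1/2.

-1/2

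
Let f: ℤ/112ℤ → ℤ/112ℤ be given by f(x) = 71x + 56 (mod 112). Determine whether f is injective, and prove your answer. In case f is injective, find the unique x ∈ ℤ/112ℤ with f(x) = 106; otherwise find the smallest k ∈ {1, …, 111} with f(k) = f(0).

Suppose f(s) = f(t) in ℤ/112ℤ. Then 71s + 56 ≡ 71t + 56 (mod 112), so 71(s − t) ≡ 0 (mod 112).
Since gcd(71, 112) = 1, 71 is invertible modulo 112, so s − t ≡ 0 (mod 112), i.e. s = t.
Hence f is injective.
We now compute 71⁻¹ mod 112 explicitly. Euclid's algorithm: 112 = 1·71 + 41, 71 = 1·41 + 30, 41 = 1·30 + 11, 30 = 2·11 + 8, 11 = 1·8 + 3, 8 = 2·3 + 2, 3 = 1·2 + 1; back-substituting gives 1 = 71·71 − 45·112, so 71⁻¹ ≡ 71 (mod 112).
Since f is injective, we find f⁻¹(106): we need 71x ≡ 106 − 56 ≡ 50 (mod 112). Using 71⁻¹ = 71: x ≡ 71·50 = 3550 = 31·112 + 78, so x = 78.
Check: f(78) = 71·78 + 56 = 5594 = 49·112 + 106 ≡ 106 (mod 112).

78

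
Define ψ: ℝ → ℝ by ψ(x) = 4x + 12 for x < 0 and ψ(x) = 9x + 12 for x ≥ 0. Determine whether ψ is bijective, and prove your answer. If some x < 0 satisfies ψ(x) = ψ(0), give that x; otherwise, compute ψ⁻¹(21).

Both pieces are strictly increasing (slopes 4 and 9), so each is injective on its own interval.
The left piece maps (−∞, 0) onto (−∞, 12); the right piece maps [0, ∞) onto [12, ∞).
Since 12 = 12, the images partition ℝ: ψ is injective and surjective, hence bijective.
Because the two images are disjoint, no x < 0 has ψ(x) = ψ(0), so we compute ψ⁻¹(21): 21 lies in [12, ∞), so solve 9x + 12 = 21: x = (21 − 12)/9 = 1.

1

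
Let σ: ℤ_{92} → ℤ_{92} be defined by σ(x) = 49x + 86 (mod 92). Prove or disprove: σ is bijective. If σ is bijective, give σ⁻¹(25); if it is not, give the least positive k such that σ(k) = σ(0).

Suppose σ(a) = σ(b) in ℤ_{92}. Then 49a + 86 ≡ 49b + 86 (mod 92), therefore 49(a − b) ≡ 0 (mod 92).
Since gcd(49, 92) = 1, 49 is invertible modulo 92, hence a − b ≡ 0 (mod 92), i.e. a = b.
We now compute 49⁻¹ mod 92 explicitly. Euclid's algorithm: 92 = 1·49 + 43, 49 = 1·43 + 6, 43 = 7·6 + 1; back-substituting gives 1 = 77·49 − 41·92, so 49⁻¹ ≡ 77 (mod 92).
For any y ∈ ℤ_{92}, x = 77(y − 86) mod 92 satisfies σ(x) = 49·77(y − 86) + 86 ≡ y (since 49·77 ≡ 1 mod 92). So every y has a preimage.
So σ is bijective.
Since σ is bijective, we find σ⁻¹(25): we need 49x ≡ 25 − 86 ≡ 31 (mod 92). Using 49⁻¹ = 77: x ≡ 77·31 = 2387 = 25·92 + 87, so x = 87.
Check: σ(87) = 49·87 + 86 = 4349 = 47·92 + 25 ≡ 25 (mod 92).

87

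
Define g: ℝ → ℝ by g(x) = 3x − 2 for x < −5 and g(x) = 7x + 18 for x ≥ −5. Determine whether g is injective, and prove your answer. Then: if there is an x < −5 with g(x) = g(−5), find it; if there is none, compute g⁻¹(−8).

Both pieces are strictly increasing (slopes 3 and 7), so each is injective on its own interval.
The left piece maps (−∞, −5) onto (−∞, −17); the right piece maps [−5, ∞) onto [−17, ∞).
These images are disjoint, so no value is attained by both pieces. Hence g is injective.
Because the two images are disjoint, no x < −5 has g(x) = g(−5), so we compute g⁻¹(−8): −8 lies in [−17, ∞), so solve 7x + 18 = −8: x = (−8 − 18)/7 = −26/7.

-26/7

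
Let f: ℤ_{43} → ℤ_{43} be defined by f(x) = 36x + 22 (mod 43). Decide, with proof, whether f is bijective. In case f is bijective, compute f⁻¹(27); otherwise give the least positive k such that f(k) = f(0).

30

Recall: injectivity means: for all x_1, x_2 in the domain, f(x_1) = f(x_2) implies x_1 = x_2.
If f(x_1) = f(x_2), then 36x_1 ≡ 36x_2 (mod 43). Because gcd(36, 43) = 1, we may cancel 36 to get x_1 ≡ x_2 (mod 43).
We now compute 36⁻¹ mod 43 explicitly. Euclid's algorithm: 43 = 1·36 + 7, 36 = 5·7 + 1; back-substituting gives 1 = 6·36 − 5·43, so 36⁻¹ ≡ 6 (mod 43).
For any y ∈ ℤ_{43}, x = 6(y − 22) mod 43 satisfies f(x) = 36·6(y − 22) + 22 ≡ y (since 36·6 ≡ 1 mod 43). So every y has a preimage.
Hence f is bijective.
Since f is bijective, we compute f⁻¹(27): solve 36x + 22 ≡ 27 (mod 43), i.e. 36x ≡ 5 (mod 43).
Multiplying by 36⁻¹ = 6 gives x ≡ 6·5 = 30 ≡ 30 (mod 43).
Check: f(30) = 36·30 + 22 = 1102 = 25·43 + 27 ≡ 27 (mod 43).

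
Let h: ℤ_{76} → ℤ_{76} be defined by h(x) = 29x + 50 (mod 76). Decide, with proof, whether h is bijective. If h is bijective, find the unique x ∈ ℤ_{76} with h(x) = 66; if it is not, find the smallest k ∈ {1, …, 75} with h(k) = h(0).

32

Suppose h(u) = h(v) in ℤ_{76}. Then 29u + 50 ≡ 29v + 50 (mod 76), therefore 29(u − v) ≡ 0 (mod 76).
Since gcd(29, 76) = 1, 29 is invertible modulo 76, thus u − v ≡ 0 (mod 76), i.e. u = v.
We now compute 29⁻¹ mod 76 explicitly. Euclid's algorithm: 76 = 2·29 + 18, 29 = 1·18 + 11, 18 = 1·11 + 7, 11 = 1·7 + 4, 7 = 1·4 + 3, 4 = 1·3 + 1; back-substituting gives 1 = 21·29 − 8·76, so 29⁻¹ ≡ 21 (mod 76).
Then y ↦ 21(y − 50) is a two-sided inverse to h, so every y ∈ ℤ_{76} has a preimage.
Thus h is bijective.
Since h is bijective, we compute h⁻¹(66): solve 29x + 50 ≡ 66 (mod 76), i.e. 29x ≡ 16 (mod 76).
Multiplying by 29⁻¹ = 21 gives x ≡ 21·16 = 336 = 4·76 + 32 ≡ 32 (mod 76).
Check: h(32) = 29·32 + 50 = 978 = 12·76 + 66 ≡ 66 (mod 76).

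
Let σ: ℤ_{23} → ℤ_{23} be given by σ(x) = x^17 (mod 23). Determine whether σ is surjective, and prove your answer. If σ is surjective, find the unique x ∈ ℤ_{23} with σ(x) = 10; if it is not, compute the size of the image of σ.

15

Since 23 is prime, the nonzero elements of ℤ_{23} form a cyclic group of order 22.
As gcd(17, 22) = 1, raising to the 17th power is a bijection on this group: if u^17 ≡ v^17 then (uv^{−1})^17 = 1, and the only element of order dividing gcd(17, 22) = 1 is 1, so u = v.
With σ(0) = 0 this makes σ injective on all of ℤ_{23}, hence bijective (finite equal-size domain and codomain). In particular σ is surjective.
Since σ is surjective, we find the preimage of 10. The inverse of x ↦ x^17 on (ℤ_{23})^× is x ↦ x^13, because 17·13 = 221 = 10·22 + 1 ≡ 1 (mod 22) and x^{22} = 1 for x ≠ 0 (Fermat). So σ⁻¹(10) = 10^13 mod 23.
Repeated squaring mod 23: 10^1 ≡ 10, 10^2 ≡ 10² = 100 ≡ 8, 10^4 ≡ 8² = 64 ≡ 18, 10^8 ≡ 18² = 324 ≡ 2. Since 13 = 8 + 4 + 1, 10^13 ≡ 2·18·10: 2·18 = 36 ≡ 13, then 13·10 = 130 ≡ 15. So 10^13 ≡ 15 (mod 23).
Hence σ⁻¹(10) = 15.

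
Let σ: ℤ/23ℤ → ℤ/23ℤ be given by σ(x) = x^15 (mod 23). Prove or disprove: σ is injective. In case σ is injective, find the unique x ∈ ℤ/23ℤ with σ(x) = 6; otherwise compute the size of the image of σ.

9

Since 23 is prime, the nonzero elements of ℤ/23ℤ form a cyclic group of order 22.
As gcd(15, 22) = 1, raising to the 15th power is a bijection on this group: if u^15 ≡ v^15 then (uv^{−1})^15 = 1, and the only element of order dividing gcd(15, 22) = 1 is 1, so u = v.
With σ(0) = 0 this makes σ injective on all of ℤ/23ℤ, hence bijective (finite equal-size domain and codomain). In particular σ is injective.
Since σ is injective, we find the preimage of 6. The inverse of x ↦ x^15 on (ℤ/23ℤ)^× is x ↦ x^3, because 15·3 = 45 = 2·22 + 1 ≡ 1 (mod 22) and x^{22} = 1 for x ≠ 0 (Fermat). So σ⁻¹(6) = 6^3 mod 23.
Repeated squaring mod 23: 6^1 ≡ 6, 6^2 ≡ 6² = 36 ≡ 13. Since 3 = 2 + 1, 6^3 ≡ 13·6: 13·6 = 78 ≡ 9. So 6^3 ≡ 9 (mod 23).
Hence σ⁻¹(6) = 9.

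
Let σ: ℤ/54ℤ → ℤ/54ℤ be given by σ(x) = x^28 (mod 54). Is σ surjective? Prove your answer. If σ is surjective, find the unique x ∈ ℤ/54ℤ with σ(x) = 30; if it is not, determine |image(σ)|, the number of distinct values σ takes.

σ(0) = 0^28 = 0.
σ(6): Repeated squaring mod 54: 6^1 ≡ 6, 6^2 ≡ 6² = 36, 6^4 ≡ 36² = 1296 ≡ 0, 6^8 ≡ 0² = 0, 6^16 ≡ 0² = 0. Since 28 = 16 + 8 + 4, 6^28 ≡ 0·0·0: 0·0 = 0, then 0·0 = 0. So 6^28 ≡ 0 (mod 54).
So σ(0) = σ(6) = 0 while 0 ≠ 6, so σ is not injective.
A non-injective map from the 54-element set ℤ/54ℤ to itself takes at most 53 distinct values, so it cannot be surjective. Therefore σ is not surjective.
Since σ is not surjective, we determine |image(σ)|. Computing x^28 mod 54 for each x (by repeated squaring, reducing mod 54 at every step), the values σ(0), σ(1), …, σ(53) are: 0, 1, 52, 27, 4, 49, 0, 7, 46, 27, 10, 43, 0, 13, 40, 27, 16, 37, 0, 19, 34, 27, 22, 31, 0, 25, 28, 27, 28, 25, 0, 31, 22, 27, 34, 19, 0, 37, 16, 27, 40, 13, 0, 43, 10, 27, 46, 7, 0, 49, 4, 27, 52, 1.
The distinct values are {0, 1, 4, 7, 10, 13, 16, 19, 22, 25, 27, 28, 31, 34, 37, 40, 43, 46, 49, 52}; there are 20 of them.

20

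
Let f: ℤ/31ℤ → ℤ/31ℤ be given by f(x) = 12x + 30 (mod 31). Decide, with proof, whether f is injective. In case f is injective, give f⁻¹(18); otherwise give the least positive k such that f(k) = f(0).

Suppose f(x_1) = f(x_2) in ℤ/31ℤ. Then 12x_1 + 30 ≡ 12x_2 + 30 (mod 31), hence 12(x_1 − x_2) ≡ 0 (mod 31).
Since gcd(12, 31) = 1, 12 is invertible modulo 31, thus x_1 − x_2 ≡ 0 (mod 31), i.e. x_1 = x_2.
So f is injective.
We now compute 12⁻¹ mod 31 explicitly. Euclid's algorithm: 31 = 2·12 + 7, 12 = 1·7 + 5, 7 = 1·5 + 2, 5 = 2·2 + 1; back-substituting gives 1 = 13·12 − 5·31, so 12⁻¹ ≡ 13 (mod 31).
Since f is injective, we compute f⁻¹(18): solve 12x + 30 ≡ 18 (mod 31), i.e. 12x ≡ 19 (mod 31).
Multiplying by 12⁻¹ = 13 gives x ≡ 13·19 = 247 = 7·31 + 30 ≡ 30 (mod 31).
Check: f(30) = 12·30 + 30 = 390 = 12·31 + 18 ≡ 18 (mod 31).

30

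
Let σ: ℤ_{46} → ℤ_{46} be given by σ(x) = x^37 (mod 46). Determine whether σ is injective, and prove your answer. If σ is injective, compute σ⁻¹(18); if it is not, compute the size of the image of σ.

Computing x^37 mod 46 for each x (by repeated squaring, reducing mod 46 at every step), the values σ(0), σ(1), …, σ(45) are: 0, 1, 16, 35, 26, 19, 8, 37, 2, 29, 28, 33, 36, 41, 40, 21, 32, 15, 4, 43, 34, 7, 22, 23, 24, 39, 12, 3, 42, 31, 14, 25, 6, 5, 10, 13, 18, 17, 44, 9, 38, 27, 20, 11, 30, 45.
Every element of ℤ_{46} appears exactly once in this list, so σ is a bijection, and in particular injective.
Since σ is injective, we read off the preimage of 18 from the same table: σ(36) = 18, so σ⁻¹(18) = 36.

36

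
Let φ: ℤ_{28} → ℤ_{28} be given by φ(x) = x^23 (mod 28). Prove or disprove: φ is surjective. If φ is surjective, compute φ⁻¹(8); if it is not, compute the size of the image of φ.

21

φ(0) = 0^23 = 0.
φ(14): Repeated squaring mod 28: 14^1 ≡ 14, 14^2 ≡ 14² = 196 ≡ 0, 14^4 ≡ 0² = 0, 14^8 ≡ 0² = 0, 14^16 ≡ 0² = 0. Since 23 = 16 + 4 + 2 + 1, 14^23 ≡ 0·0·0·14: 0·0 = 0, then 0·0 = 0, then 0·14 = 0. So 14^23 ≡ 0 (mod 28).
So φ(0) = φ(14) = 0 while 0 ≠ 14, thus φ is not injective.
A non-injective map from the 28-element set ℤ_{28} to itself takes at most 27 distinct values, so it cannot be surjective. Hence φ is not surjective.
Since φ is not surjective, we determine |image(φ)|. Computing x^23 mod 28 for each x (by repeated squaring, reducing mod 28 at every step), the values φ(0), φ(1), …, φ(27) are: 0, 1, 4, 19, 16, 17, 20, 7, 8, 25, 12, 23, 24, 13, 0, 15, 4, 5, 16, 3, 20, 21, 8, 11, 12, 9, 24, 27.
The distinct values are {0, 1, 3, 4, 5, 7, 8, 9, 11, 12, 13, 15, 16, 17, 19, 20, 21, 23, 24, 25, 27}; there are 21 of them.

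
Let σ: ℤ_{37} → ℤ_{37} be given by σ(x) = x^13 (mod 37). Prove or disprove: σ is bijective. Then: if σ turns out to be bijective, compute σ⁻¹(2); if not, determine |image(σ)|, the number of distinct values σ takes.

20

Since 37 is prime, the nonzero elements of ℤ_{37} form a cyclic group of order 36.
As gcd(13, 36) = 1, raising to the 13th power is a bijection on this group: if s^13 ≡ t^13 then (st^{−1})^13 = 1, and the only element of order dividing gcd(13, 36) = 1 is 1, so s = t.
With σ(0) = 0 this makes σ injective on all of ℤ_{37}, hence bijective (finite equal-size domain and codomain). In particular σ is bijective.
Since σ is bijective, we find the preimage of 2. The inverse of x ↦ x^13 on (ℤ_{37})^× is x ↦ x^25, because 13·25 = 325 = 9·36 + 1 ≡ 1 (mod 36) and x^{36} = 1 for x ≠ 0 (Fermat). So σ⁻¹(2) = 2^25 mod 37.
Repeated squaring mod 37: 2^1 ≡ 2, 2^2 ≡ 2² = 4, 2^4 ≡ 4² = 16, 2^8 ≡ 16² = 256 ≡ 34, 2^16 ≡ 34² = 1156 ≡ 9. Since 25 = 16 + 8 + 1, 2^25 ≡ 9·34·2: 9·34 = 306 ≡ 10, then 10·2 = 20. So 2^25 ≡ 20 (mod 37).
Hence σ⁻¹(2) = 20.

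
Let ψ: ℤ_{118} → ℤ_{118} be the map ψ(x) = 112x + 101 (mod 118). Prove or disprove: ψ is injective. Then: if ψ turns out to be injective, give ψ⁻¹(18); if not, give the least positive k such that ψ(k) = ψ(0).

59

Recall that ψ is injective when ψ(s) = ψ(t) forces s = t.
We have gcd(112, 118) = 2 > 1. Taking s = 0 and t = 59: ψ(0) = 101 and ψ(59) = 112·59 + 101 = 6709 ≡ 101 (mod 118).
So ψ(0) = ψ(59) while 0 ≠ 59, thus ψ is not injective.
Since ψ is not injective, we find the least positive k with ψ(k) = ψ(0): this means 112k ≡ 0 (mod 118), i.e. 118 ∣ 112k. Since gcd(112, 118) = 2, dividing through by 2 this holds exactly when 59 ∣ 56k, and as gcd(56, 59) = 1, exactly when 59 ∣ k.
The smallest positive such k is 59.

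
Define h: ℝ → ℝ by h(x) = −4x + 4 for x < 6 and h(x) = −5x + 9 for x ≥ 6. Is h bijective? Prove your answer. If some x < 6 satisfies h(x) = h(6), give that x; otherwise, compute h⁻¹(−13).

17/4

Both pieces are strictly decreasing (slopes −4 and −5), so each is injective on its own interval.
The left piece maps (−∞, 6) onto (−20, ∞); the right piece maps [6, ∞) onto (−∞, −21].
The images leave a gap (−20 has no preimage), so h is not surjective, hence not bijective.
Because the two images are disjoint, no x < 6 has h(x) = h(6), so we compute h⁻¹(−13): −13 lies in (−20, ∞), so solve −4x + 4 = −13: x = (−13 − 4)/(−4) = 17/4.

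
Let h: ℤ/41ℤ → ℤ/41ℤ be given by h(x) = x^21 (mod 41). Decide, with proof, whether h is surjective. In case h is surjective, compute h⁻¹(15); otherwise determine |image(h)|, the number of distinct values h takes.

26

Since 41 is prime, the nonzero elements of ℤ/41ℤ form a cyclic group of order 40.
As gcd(21, 40) = 1, raising to the 21st power is a bijection on this group: if s^21 ≡ t^21 then (st^{−1})^21 = 1, and the only element of order dividing gcd(21, 40) = 1 is 1, so s = t.
With h(0) = 0 this makes h injective on all of ℤ/41ℤ, hence bijective (finite equal-size domain and codomain). In particular h is surjective.
Since h is surjective, we find the preimage of 15. The inverse of x ↦ x^21 on (ℤ/41ℤ)^× is x ↦ x^21, because 21·21 = 441 = 11·40 + 1 ≡ 1 (mod 40) and x^{40} = 1 for x ≠ 0 (Fermat). So h⁻¹(15) = 15^21 mod 41.
Repeated squaring mod 41: 15^1 ≡ 15, 15^2 ≡ 15² = 225 ≡ 20, 15^4 ≡ 20² = 400 ≡ 31, 15^8 ≡ 31² = 961 ≡ 18, 15^16 ≡ 18² = 324 ≡ 37. Since 21 = 16 + 4 + 1, 15^21 ≡ 37·31·15: 37·31 = 1147 ≡ 40, then 40·15 = 600 ≡ 26. So 15^21 ≡ 26 (mod 41).
Hence h⁻¹(15) = 26.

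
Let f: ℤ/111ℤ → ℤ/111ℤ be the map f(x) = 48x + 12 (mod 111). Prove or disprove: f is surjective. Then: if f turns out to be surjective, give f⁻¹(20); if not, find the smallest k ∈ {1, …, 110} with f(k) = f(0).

37

Since gcd(48, 111) = 3, we have 48x ≡ 0 (mod 3) for all x, so f(x) ≡ 0 (mod 3).
But 1 ≢ 0 (mod 3), so 1 ∈ ℤ/111ℤ has no preimage. So f is not surjective.
Since f is not surjective, we find the least positive k with f(k) = f(0): this means 48k ≡ 0 (mod 111), i.e. 111 ∣ 48k. Since gcd(48, 111) = 3, dividing through by 3 this holds exactly when 37 ∣ 16k, and as gcd(16, 37) = 1, exactly when 37 ∣ k.
The smallest positive such k is 37.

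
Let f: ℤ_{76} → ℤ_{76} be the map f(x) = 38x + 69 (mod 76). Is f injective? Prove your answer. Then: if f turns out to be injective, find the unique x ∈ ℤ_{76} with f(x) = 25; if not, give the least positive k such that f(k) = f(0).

2

We have gcd(38, 76) = 38 > 1. Taking a = 0 and b = 2: f(0) = 69 and f(2) = 38·2 + 69 = 145 ≡ 69 (mod 76).
So f(0) = f(2) while 0 ≠ 2, thus f is not injective.
Since f is not injective, we find the least positive k with f(k) = f(0): this means 38k ≡ 0 (mod 76), i.e. 76 ∣ 38k. Since gcd(38, 76) = 38, dividing through by 38 this holds exactly when 2 ∣ k.
The smallest positive such k is 2.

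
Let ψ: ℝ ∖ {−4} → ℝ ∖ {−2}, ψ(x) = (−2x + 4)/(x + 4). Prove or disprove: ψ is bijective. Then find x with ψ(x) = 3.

-8/5

Suppose ψ(s) = ψ(t). Cross-multiplying: (−2s + 4)(t + 4) = (−2t + 4)(s + 4).
Expanding both sides and cancelling the symmetric terms leaves −12·(s − t) = 0. Since −12 ≠ 0, s = t. Therefore ψ is injective.
For any y ≠ −2, solving y(x + 4) = −2x + 4 for x gives a well-defined x ≠ −4. So ψ is surjective.
So ψ is bijective.
Solving ψ(x) = 3: cross-multiplying gives −2x + 4 = 3(x + 4), which rearranges to −5x = 8, so x = −8/5.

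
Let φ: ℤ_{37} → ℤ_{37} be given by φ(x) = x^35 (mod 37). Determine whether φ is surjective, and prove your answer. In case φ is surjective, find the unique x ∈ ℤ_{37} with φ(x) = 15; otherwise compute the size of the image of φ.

Since 37 is prime, the nonzero elements of ℤ_{37} form a cyclic group of order 36.
As gcd(35, 36) = 1, raising to the 35th power is a bijection on this group: if u^35 ≡ v^35 then (uv^{−1})^35 = 1, and the only element of order dividing gcd(35, 36) = 1 is 1, so u = v.
With φ(0) = 0 this makes φ injective on all of ℤ_{37}, hence bijective (finite equal-size domain and codomain). In particular φ is surjective.
Since φ is surjective, we find the preimage of 15. The inverse of x ↦ x^35 on (ℤ_{37})^× is x ↦ x^35, because 35·35 = 1225 = 34·36 + 1 ≡ 1 (mod 36) and x^{36} = 1 for x ≠ 0 (Fermat). So φ⁻¹(15) = 15^35 mod 37.
Repeated squaring mod 37: 15^1 ≡ 15, 15^2 ≡ 15² = 225 ≡ 3, 15^4 ≡ 3² = 9, 15^8 ≡ 9² = 81 ≡ 7, 15^16 ≡ 7² = 49 ≡ 12, 15^32 ≡ 12² = 144 ≡ 33. Since 35 = 32 + 2 + 1, 15^35 ≡ 33·3·15: 33·3 = 99 ≡ 25, then 25·15 = 375 ≡ 5. So 15^35 ≡ 5 (mod 37).
Hence φ⁻¹(15) = 5.

5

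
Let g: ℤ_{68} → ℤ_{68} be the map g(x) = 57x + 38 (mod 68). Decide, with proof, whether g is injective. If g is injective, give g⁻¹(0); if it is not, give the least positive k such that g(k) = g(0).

22

Suppose g(s) = g(t) in ℤ_{68}. Then 57s + 38 ≡ 57t + 38 (mod 68), therefore 57(s − t) ≡ 0 (mod 68).
Since gcd(57, 68) = 1, 57 is invertible modulo 68, so s − t ≡ 0 (mod 68), i.e. s = t.
Therefore g is injective.
We now compute 57⁻¹ mod 68 explicitly. Euclid's algorithm: 68 = 1·57 + 11, 57 = 5·11 + 2, 11 = 5·2 + 1; back-substituting gives 1 = 37·57 − 31·68, so 57⁻¹ ≡ 37 (mod 68).
Since g is injective, we find g⁻¹(0): we need 57x ≡ 0 − 38 ≡ 30 (mod 68). Using 57⁻¹ = 37: x ≡ 37·30 = 1110 = 16·68 + 22, so x = 22.
Check: g(22) = 57·22 + 38 = 1292 = 19·68 + 0 ≡ 0 (mod 68).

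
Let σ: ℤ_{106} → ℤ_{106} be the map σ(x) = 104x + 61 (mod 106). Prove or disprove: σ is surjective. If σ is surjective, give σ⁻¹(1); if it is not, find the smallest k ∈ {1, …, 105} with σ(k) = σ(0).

53

Recall: σ is surjective if every y in the codomain equals σ(x) for some x in the domain.
Since gcd(104, 106) = 2, we have 104x ≡ 0 (mod 2) for all x, so σ(x) ≡ 1 (mod 2).
But 0 ≢ 1 (mod 2), so 0 ∈ ℤ_{106} has no preimage. Thus σ is not surjective.
Since σ is not surjective, we find the least positive k with σ(k) = σ(0): this means 104k ≡ 0 (mod 106), i.e. 106 ∣ 104k. Since gcd(104, 106) = 2, dividing through by 2 this holds exactly when 53 ∣ 52k, and as gcd(52, 53) = 1, exactly when 53 ∣ k.
The smallest positive such k is 53.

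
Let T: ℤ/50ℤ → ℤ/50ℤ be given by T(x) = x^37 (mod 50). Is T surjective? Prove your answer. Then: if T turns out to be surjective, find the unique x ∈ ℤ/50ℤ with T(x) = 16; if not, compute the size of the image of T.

42

T(0) = 0^37 = 0.
T(10): Repeated squaring mod 50: 10^1 ≡ 10, 10^2 ≡ 10² = 100 ≡ 0, 10^4 ≡ 0² = 0, 10^8 ≡ 0² = 0, 10^16 ≡ 0² = 0, 10^32 ≡ 0² = 0. Since 37 = 32 + 4 + 1, 10^37 ≡ 0·0·10: 0·0 = 0, then 0·10 = 0. So 10^37 ≡ 0 (mod 50).
So T(0) = T(10) = 0 while 0 ≠ 10, hence T is not injective.
A non-injective map from the 50-element set ℤ/50ℤ to itself takes at most 49 distinct values, so it cannot be surjective. Thus T is not surjective.
Since T is not surjective, we determine |image(T)|. Computing x^37 mod 50 for each x (by repeated squaring, reducing mod 50 at every step), the values T(0), T(1), …, T(49) are: 0, 1, 22, 13, 34, 25, 36, 7, 48, 19, 0, 21, 42, 33, 4, 25, 6, 27, 18, 39, 0, 41, 12, 3, 24, 25, 26, 47, 38, 9, 0, 11, 32, 23, 44, 25, 46, 17, 8, 29, 0, 31, 2, 43, 14, 25, 16, 37, 28, 49.
The distinct values are {0, 1, 2, 3, 4, 6, 7, 8, 9, 11, 12, 13, 14, 16, 17, 18, 19, 21, 22, 23, 24, 25, 26, 27, 28, 29, 31, 32, 33, 34, 36, 37, 38, 39, 41, 42, 43, 44, 46, 47, 48, 49}; there are 42 of them.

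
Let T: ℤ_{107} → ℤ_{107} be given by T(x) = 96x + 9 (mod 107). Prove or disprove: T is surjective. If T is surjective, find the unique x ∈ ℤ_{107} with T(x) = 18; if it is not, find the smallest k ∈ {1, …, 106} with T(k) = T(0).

Since gcd(96, 107) = 1, 96 is invertible modulo 107. Euclid's algorithm: 107 = 1·96 + 11, 96 = 8·11 + 8, 11 = 1·8 + 3, 8 = 2·3 + 2, 3 = 1·2 + 1; back-substituting gives 1 = 68·96 − 61·107, so 96⁻¹ ≡ 68 (mod 107).
Then y ↦ 68(y − 9) is a two-sided inverse to T, so every y ∈ ℤ_{107} has a preimage.
Hence T is surjective.
Since T is surjective, we compute T⁻¹(18): solve 96x + 9 ≡ 18 (mod 107), i.e. 96x ≡ 9 (mod 107).
Multiplying by 96⁻¹ = 68 gives x ≡ 68·9 = 612 = 5·107 + 77 ≡ 77 (mod 107).
Check: T(77) = 96·77 + 9 = 7401 = 69·107 + 18 ≡ 18 (mod 107).

77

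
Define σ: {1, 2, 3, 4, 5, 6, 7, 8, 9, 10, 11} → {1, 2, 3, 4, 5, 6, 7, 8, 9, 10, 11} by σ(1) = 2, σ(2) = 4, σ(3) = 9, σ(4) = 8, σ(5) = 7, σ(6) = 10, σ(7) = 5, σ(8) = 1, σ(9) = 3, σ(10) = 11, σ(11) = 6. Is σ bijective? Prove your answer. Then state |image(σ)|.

The values 2, 4, 9, 8, 7, 10, 5, 1, 3, 11, 6 are a permutation of {1, 2, 3, 4, 5, 6, 7, 8, 9, 10, 11}: each element appears exactly once.
So σ is injective and surjective, hence bijective.
The image of σ is {1, 2, 3, 4, 5, 6, 7, 8, 9, 10, 11}, which has 11 elements.

11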